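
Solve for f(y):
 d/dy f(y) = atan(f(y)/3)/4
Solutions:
 Integral(1/atan(_y/3), (_y, f(y))) = C1 + y/4


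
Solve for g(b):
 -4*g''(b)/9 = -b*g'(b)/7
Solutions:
 g(b) = C1 + C2*erfi(3*sqrt(14)*b/28)


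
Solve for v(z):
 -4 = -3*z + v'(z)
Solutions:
 v(z) = C1 + 3*z^2/2 - 4*z


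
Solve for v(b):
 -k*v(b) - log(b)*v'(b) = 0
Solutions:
 v(b) = C1*exp(-k*li(b))


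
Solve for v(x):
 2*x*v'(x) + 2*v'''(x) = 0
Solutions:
 v(x) = C1 + Integral(C2*airyai(-x) + C3*airybi(-x), x)


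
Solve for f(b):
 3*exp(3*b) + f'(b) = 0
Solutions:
 f(b) = C1 - exp(3*b)


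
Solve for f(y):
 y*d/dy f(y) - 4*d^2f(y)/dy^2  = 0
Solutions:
 f(y) = C1 + C2*erfi(sqrt(2)*y/4)


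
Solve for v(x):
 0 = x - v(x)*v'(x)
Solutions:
 v(x) = -sqrt(C1 + x^2)
 v(x) = sqrt(C1 + x^2)


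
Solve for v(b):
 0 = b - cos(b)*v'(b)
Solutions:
 v(b) = C1 + Integral(b/cos(b), b)


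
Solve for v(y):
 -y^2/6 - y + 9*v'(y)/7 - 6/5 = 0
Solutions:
 v(y) = C1 + 7*y^3/162 + 7*y^2/18 + 14*y/15


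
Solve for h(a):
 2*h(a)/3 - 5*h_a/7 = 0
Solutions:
 h(a) = C1*exp(14*a/15)


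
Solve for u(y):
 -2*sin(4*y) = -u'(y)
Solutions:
 u(y) = C1 - cos(4*y)/2


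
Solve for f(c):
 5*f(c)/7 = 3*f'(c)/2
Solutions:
 f(c) = C1*exp(10*c/21)


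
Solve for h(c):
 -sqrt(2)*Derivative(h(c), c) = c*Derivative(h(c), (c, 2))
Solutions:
 h(c) = C1 + C2*c^(1 - sqrt(2))


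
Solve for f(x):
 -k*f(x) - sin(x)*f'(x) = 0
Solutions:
 f(x) = C1*exp(k*(-log(cos(x) - 1) + log(cos(x) + 1))/2)


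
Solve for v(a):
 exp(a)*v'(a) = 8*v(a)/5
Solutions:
 v(a) = C1*exp(-8*exp(-a)/5)


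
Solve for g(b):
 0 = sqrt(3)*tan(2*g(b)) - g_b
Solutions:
 g(b) = -asin(C1*exp(2*sqrt(3)*b))/2 + pi/2
 g(b) = asin(C1*exp(2*sqrt(3)*b))/2


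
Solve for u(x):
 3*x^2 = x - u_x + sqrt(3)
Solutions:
 u(x) = C1 - x^3 + x^2/2 + sqrt(3)*x


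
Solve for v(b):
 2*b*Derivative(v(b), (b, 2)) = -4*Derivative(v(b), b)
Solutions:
 v(b) = C1 + C2/b


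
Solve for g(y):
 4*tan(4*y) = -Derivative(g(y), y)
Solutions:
 g(y) = C1 + log(cos(4*y))


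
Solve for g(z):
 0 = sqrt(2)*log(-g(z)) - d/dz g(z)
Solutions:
 -li(-g(z)) = C1 + sqrt(2)*z


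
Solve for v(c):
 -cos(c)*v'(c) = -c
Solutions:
 v(c) = C1 + Integral(c/cos(c), c)


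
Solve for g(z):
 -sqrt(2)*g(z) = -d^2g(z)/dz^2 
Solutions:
 g(z) = C1*exp(-2^(1/4)*z) + C2*exp(2^(1/4)*z)


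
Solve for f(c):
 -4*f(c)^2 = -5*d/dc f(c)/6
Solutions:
 f(c) = -5/(C1 + 24*c)


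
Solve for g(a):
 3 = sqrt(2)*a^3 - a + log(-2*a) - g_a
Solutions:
 g(a) = C1 + sqrt(2)*a^4/4 - a^2/2 + a*log(-a) + a*(-4 + log(2))


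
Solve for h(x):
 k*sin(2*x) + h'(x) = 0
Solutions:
 h(x) = C1 + k*cos(2*x)/2


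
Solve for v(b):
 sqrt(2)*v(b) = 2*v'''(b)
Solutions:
 v(b) = C3*exp(2^(5/6)*b/2) + (C1*sin(2^(5/6)*sqrt(3)*b/4) + C2*cos(2^(5/6)*sqrt(3)*b/4))*exp(-2^(5/6)*b/4)


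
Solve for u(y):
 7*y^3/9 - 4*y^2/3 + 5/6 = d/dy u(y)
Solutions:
 u(y) = C1 + 7*y^4/36 - 4*y^3/9 + 5*y/6


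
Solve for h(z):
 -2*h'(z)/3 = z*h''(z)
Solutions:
 h(z) = C1 + C2*z^(1/3)


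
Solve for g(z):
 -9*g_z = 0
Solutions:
 g(z) = C1


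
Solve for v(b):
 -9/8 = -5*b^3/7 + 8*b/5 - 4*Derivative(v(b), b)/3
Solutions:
 v(b) = C1 - 15*b^4/112 + 3*b^2/5 + 27*b/32


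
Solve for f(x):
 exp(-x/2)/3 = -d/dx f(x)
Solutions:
 f(x) = C1 + 2*exp(-x/2)/3


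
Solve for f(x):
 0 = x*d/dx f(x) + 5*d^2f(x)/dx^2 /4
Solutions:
 f(x) = C1 + C2*erf(sqrt(10)*x/5)


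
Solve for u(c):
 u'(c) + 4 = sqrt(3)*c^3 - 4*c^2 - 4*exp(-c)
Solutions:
 u(c) = C1 + sqrt(3)*c^4/4 - 4*c^3/3 - 4*c + 4*exp(-c)


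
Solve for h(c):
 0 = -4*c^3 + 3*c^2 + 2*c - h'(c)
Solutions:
 h(c) = C1 - c^4 + c^3 + c^2


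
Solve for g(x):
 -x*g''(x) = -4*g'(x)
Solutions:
 g(x) = C1 + C2*x^5


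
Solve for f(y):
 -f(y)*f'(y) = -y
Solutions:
 f(y) = -sqrt(C1 + y^2)
 f(y) = sqrt(C1 + y^2)


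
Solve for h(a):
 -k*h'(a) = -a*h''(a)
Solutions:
 h(a) = C1 + a^(re(k) + 1)*(C2*sin(log(a)*Abs(im(k))) + C3*cos(log(a)*im(k)))


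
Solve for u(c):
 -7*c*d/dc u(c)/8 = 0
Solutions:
 u(c) = C1


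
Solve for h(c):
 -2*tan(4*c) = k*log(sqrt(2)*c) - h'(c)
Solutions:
 h(c) = C1 + c*k*(log(c) - 1) + c*k*log(2)/2 - log(cos(4*c))/2


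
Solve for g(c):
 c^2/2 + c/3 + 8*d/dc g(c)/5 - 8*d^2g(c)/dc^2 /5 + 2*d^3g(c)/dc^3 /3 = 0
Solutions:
 g(c) = C1 - 5*c^3/48 - 5*c^2/12 - 55*c/96 + (C2*sin(2*sqrt(6)*c/5) + C3*cos(2*sqrt(6)*c/5))*exp(6*c/5)


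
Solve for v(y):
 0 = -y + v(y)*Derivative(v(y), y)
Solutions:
 v(y) = -sqrt(C1 + y^2)
 v(y) = sqrt(C1 + y^2)


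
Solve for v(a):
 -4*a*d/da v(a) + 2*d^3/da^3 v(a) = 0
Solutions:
 v(a) = C1 + Integral(C2*airyai(2^(1/3)*a) + C3*airybi(2^(1/3)*a), a)


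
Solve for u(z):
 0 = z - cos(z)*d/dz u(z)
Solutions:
 u(z) = C1 + Integral(z/cos(z), z)


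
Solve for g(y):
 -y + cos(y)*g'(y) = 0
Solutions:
 g(y) = C1 + Integral(y/cos(y), y)


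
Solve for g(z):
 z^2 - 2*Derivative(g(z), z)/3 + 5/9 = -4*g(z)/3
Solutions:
 g(z) = C1*exp(2*z) - 3*z^2/4 - 3*z/4 - 19/24


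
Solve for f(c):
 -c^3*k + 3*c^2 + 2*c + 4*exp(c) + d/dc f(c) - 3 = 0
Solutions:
 f(c) = C1 + c^4*k/4 - c^3 - c^2 + 3*c - 4*exp(c)


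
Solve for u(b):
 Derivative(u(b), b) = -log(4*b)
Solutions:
 u(b) = C1 - b*log(b) - b*log(4) + b


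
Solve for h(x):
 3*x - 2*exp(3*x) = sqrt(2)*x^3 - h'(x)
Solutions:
 h(x) = C1 + sqrt(2)*x^4/4 - 3*x^2/2 + 2*exp(3*x)/3


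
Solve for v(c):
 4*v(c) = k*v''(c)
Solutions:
 v(c) = C1*exp(-2*c*sqrt(1/k)) + C2*exp(2*c*sqrt(1/k))


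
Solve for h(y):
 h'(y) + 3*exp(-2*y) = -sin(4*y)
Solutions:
 h(y) = C1 + cos(4*y)/4 + 3*exp(-2*y)/2


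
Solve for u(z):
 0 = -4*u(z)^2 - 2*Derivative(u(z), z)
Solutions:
 u(z) = 1/(C1 + 2*z)


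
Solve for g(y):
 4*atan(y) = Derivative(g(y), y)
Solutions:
 g(y) = C1 + 4*y*atan(y) - 2*log(y^2 + 1)


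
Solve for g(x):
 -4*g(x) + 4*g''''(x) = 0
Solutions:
 g(x) = C1*exp(-x) + C2*exp(x) + C3*sin(x) + C4*cos(x)


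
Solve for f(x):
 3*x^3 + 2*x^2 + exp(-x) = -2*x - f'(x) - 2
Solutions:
 f(x) = C1 - 3*x^4/4 - 2*x^3/3 - x^2 - 2*x + exp(-x)


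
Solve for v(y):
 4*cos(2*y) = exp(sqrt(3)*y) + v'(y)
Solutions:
 v(y) = C1 - sqrt(3)*exp(sqrt(3)*y)/3 + 2*sin(2*y)


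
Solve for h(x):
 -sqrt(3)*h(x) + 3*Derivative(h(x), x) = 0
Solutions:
 h(x) = C1*exp(sqrt(3)*x/3)


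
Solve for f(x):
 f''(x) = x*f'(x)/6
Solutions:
 f(x) = C1 + C2*erfi(sqrt(3)*x/6)


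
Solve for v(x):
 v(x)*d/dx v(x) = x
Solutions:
 v(x) = -sqrt(C1 + x^2)
 v(x) = sqrt(C1 + x^2)


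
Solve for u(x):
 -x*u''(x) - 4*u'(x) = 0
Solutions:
 u(x) = C1 + C2/x^3


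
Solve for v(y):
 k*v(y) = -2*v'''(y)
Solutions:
 v(y) = C1*exp(2^(2/3)*y*(-k)^(1/3)/2) + C2*exp(2^(2/3)*y*(-k)^(1/3)*(-1 + sqrt(3)*I)/4) + C3*exp(-2^(2/3)*y*(-k)^(1/3)*(1 + sqrt(3)*I)/4)


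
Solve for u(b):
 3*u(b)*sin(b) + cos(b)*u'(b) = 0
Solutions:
 u(b) = C1*cos(b)^3


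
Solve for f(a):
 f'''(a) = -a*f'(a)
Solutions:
 f(a) = C1 + Integral(C2*airyai(-a) + C3*airybi(-a), a)


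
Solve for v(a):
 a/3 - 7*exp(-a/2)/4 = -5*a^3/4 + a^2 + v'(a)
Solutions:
 v(a) = C1 + 5*a^4/16 - a^3/3 + a^2/6 + 7*exp(-a/2)/2


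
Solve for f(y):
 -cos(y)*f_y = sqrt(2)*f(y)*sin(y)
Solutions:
 f(y) = C1*cos(y)^(sqrt(2))


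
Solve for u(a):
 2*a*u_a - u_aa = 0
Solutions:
 u(a) = C1 + C2*erfi(a)


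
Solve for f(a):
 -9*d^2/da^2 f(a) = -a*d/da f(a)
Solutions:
 f(a) = C1 + C2*erfi(sqrt(2)*a/6)


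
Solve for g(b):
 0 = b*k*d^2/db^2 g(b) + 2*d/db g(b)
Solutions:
 g(b) = C1 + b^(((re(k) - 2)*re(k) + im(k)^2)/(re(k)^2 + im(k)^2))*(C2*sin(2*log(b)*Abs(im(k))/(re(k)^2 + im(k)^2)) + C3*cos(2*log(b)*im(k)/(re(k)^2 + im(k)^2)))


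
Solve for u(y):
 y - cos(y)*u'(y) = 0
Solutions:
 u(y) = C1 + Integral(y/cos(y), y)


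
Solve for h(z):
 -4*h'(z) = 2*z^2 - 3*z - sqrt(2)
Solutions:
 h(z) = C1 - z^3/6 + 3*z^2/8 + sqrt(2)*z/4


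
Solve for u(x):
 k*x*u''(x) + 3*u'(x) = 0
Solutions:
 u(x) = C1 + x^(((re(k) - 3)*re(k) + im(k)^2)/(re(k)^2 + im(k)^2))*(C2*sin(3*log(x)*Abs(im(k))/(re(k)^2 + im(k)^2)) + C3*cos(3*log(x)*im(k)/(re(k)^2 + im(k)^2)))


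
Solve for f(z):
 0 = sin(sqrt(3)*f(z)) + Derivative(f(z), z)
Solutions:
 f(z) = sqrt(3)*(-acos((-exp(2*sqrt(3)*C1) - exp(2*sqrt(3)*z))/(exp(2*sqrt(3)*C1) - exp(2*sqrt(3)*z))) + 2*pi)/3
 f(z) = sqrt(3)*acos((-exp(2*sqrt(3)*C1) - exp(2*sqrt(3)*z))/(exp(2*sqrt(3)*C1) - exp(2*sqrt(3)*z)))/3


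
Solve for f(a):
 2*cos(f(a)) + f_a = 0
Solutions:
 f(a) = pi - asin((C1 + exp(4*a))/(C1 - exp(4*a)))
 f(a) = asin((C1 + exp(4*a))/(C1 - exp(4*a)))


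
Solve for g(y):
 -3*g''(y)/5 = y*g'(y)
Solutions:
 g(y) = C1 + C2*erf(sqrt(30)*y/6)


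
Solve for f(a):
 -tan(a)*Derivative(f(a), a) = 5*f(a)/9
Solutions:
 f(a) = C1/sin(a)^(5/9)


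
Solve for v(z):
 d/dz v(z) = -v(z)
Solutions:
 v(z) = C1*exp(-z)


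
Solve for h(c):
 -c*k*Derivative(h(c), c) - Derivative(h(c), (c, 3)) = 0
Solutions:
 h(c) = C1 + Integral(C2*airyai(c*(-k)^(1/3)) + C3*airybi(c*(-k)^(1/3)), c)


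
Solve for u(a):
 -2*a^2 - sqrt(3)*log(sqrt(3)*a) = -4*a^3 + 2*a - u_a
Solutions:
 u(a) = C1 - a^4 + 2*a^3/3 + a^2 + sqrt(3)*a*log(a) - sqrt(3)*a + sqrt(3)*a*log(3)/2


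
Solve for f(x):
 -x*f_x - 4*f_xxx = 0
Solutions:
 f(x) = C1 + Integral(C2*airyai(-2^(1/3)*x/2) + C3*airybi(-2^(1/3)*x/2), x)


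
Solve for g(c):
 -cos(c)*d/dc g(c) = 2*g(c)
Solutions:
 g(c) = C1*(sin(c) - 1)/(sin(c) + 1)


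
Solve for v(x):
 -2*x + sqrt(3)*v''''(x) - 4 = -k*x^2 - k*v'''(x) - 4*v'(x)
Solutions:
 v(x) = C1 + C2*exp(-x*(3^(5/6)*k^2/(3*(k^3/9 + sqrt(-k^6 + (k^3 + 162)^2)/9 + 18)^(1/3)) + sqrt(3)*k + 3*3^(1/6)*(k^3/9 + sqrt(-k^6 + (k^3 + 162)^2)/9 + 18)^(1/3))/9) + C3*exp(x*(-4*k^2/((-3^(1/6) + 3^(2/3)*I)*(k^3/9 + sqrt(-k^6 + (k^3 + 162)^2)/9 + 18)^(1/3)) - 2*sqrt(3)*k + 3*3^(1/6)*(k^3/9 + sqrt(-k^6 + (k^3 + 162)^2)/9 + 18)^(1/3) - 3*3^(2/3)*I*(k^3/9 + sqrt(-k^6 + (k^3 + 162)^2)/9 + 18)^(1/3))/18) + C4*exp(x*(4*k^2/((3^(1/6) + 3^(2/3)*I)*(k^3/9 + sqrt(-k^6 + (k^3 + 162)^2)/9 + 18)^(1/3)) - 2*sqrt(3)*k + 3*3^(1/6)*(k^3/9 + sqrt(-k^6 + (k^3 + 162)^2)/9 + 18)^(1/3) + 3*3^(2/3)*I*(k^3/9 + sqrt(-k^6 + (k^3 + 162)^2)/9 + 18)^(1/3))/18) + k^2*x/8 - k*x^3/12 + x^2/4 + x


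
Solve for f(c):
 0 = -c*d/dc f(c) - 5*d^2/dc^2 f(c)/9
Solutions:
 f(c) = C1 + C2*erf(3*sqrt(10)*c/10)


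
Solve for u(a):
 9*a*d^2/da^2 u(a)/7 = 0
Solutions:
 u(a) = C1 + C2*a


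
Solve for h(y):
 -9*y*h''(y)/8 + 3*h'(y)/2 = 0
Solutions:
 h(y) = C1 + C2*y^(7/3)


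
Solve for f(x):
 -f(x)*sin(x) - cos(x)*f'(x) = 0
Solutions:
 f(x) = C1*cos(x)


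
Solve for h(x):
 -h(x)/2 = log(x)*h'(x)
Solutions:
 h(x) = C1*exp(-li(x)/2)


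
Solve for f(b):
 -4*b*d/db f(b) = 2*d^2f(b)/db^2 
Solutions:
 f(b) = C1 + C2*erf(b)


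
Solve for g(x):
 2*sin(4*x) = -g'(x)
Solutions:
 g(x) = C1 + cos(4*x)/2


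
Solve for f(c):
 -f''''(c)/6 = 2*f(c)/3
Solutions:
 f(c) = (C1*sin(c) + C2*cos(c))*exp(-c) + (C3*sin(c) + C4*cos(c))*exp(c)


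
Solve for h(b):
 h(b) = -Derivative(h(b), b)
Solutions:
 h(b) = C1*exp(-b)


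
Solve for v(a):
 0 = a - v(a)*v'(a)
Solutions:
 v(a) = -sqrt(C1 + a^2)
 v(a) = sqrt(C1 + a^2)


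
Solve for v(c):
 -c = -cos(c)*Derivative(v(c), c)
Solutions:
 v(c) = C1 + Integral(c/cos(c), c)


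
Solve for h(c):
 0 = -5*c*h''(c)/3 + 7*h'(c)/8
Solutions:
 h(c) = C1 + C2*c^(61/40)


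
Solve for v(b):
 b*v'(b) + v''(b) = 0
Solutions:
 v(b) = C1 + C2*erf(sqrt(2)*b/2)


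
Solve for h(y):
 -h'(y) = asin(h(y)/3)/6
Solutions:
 Integral(1/asin(_y/3), (_y, h(y))) = C1 - y/6


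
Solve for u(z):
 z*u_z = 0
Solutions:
 u(z) = C1


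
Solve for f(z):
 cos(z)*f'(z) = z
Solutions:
 f(z) = C1 + Integral(z/cos(z), z)


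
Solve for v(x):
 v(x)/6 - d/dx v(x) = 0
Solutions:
 v(x) = C1*exp(x/6)


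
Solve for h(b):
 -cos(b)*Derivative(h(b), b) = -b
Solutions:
 h(b) = C1 + Integral(b/cos(b), b)


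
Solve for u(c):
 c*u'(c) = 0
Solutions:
 u(c) = C1


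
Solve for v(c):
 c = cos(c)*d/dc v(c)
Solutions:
 v(c) = C1 + Integral(c/cos(c), c)


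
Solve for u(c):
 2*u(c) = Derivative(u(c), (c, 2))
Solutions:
 u(c) = C1*exp(-sqrt(2)*c) + C2*exp(sqrt(2)*c)


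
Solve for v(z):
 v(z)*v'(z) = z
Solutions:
 v(z) = -sqrt(C1 + z^2)
 v(z) = sqrt(C1 + z^2)


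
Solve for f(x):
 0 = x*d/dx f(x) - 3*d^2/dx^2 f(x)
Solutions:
 f(x) = C1 + C2*erfi(sqrt(6)*x/6)


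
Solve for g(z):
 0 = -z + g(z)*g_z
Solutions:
 g(z) = -sqrt(C1 + z^2)
 g(z) = sqrt(C1 + z^2)


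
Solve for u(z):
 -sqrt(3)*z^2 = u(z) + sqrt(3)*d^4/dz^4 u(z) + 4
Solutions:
 u(z) = -sqrt(3)*z^2 + (C1*sin(sqrt(2)*3^(7/8)*z/6) + C2*cos(sqrt(2)*3^(7/8)*z/6))*exp(-sqrt(2)*3^(7/8)*z/6) + (C3*sin(sqrt(2)*3^(7/8)*z/6) + C4*cos(sqrt(2)*3^(7/8)*z/6))*exp(sqrt(2)*3^(7/8)*z/6) - 4


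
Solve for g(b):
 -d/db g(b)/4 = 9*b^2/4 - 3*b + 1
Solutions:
 g(b) = C1 - 3*b^3 + 6*b^2 - 4*b


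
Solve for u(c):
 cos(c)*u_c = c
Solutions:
 u(c) = C1 + Integral(c/cos(c), c)


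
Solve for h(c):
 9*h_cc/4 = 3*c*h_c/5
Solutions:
 h(c) = C1 + C2*erfi(sqrt(30)*c/15)


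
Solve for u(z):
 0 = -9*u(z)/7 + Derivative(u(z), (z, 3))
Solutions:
 u(z) = C3*exp(21^(2/3)*z/7) + (C1*sin(3*3^(1/6)*7^(2/3)*z/14) + C2*cos(3*3^(1/6)*7^(2/3)*z/14))*exp(-21^(2/3)*z/14)


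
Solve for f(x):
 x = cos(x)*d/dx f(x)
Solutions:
 f(x) = C1 + Integral(x/cos(x), x)


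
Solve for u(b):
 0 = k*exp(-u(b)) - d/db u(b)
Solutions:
 u(b) = log(C1 + b*k)


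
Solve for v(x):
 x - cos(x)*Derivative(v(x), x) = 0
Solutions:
 v(x) = C1 + Integral(x/cos(x), x)


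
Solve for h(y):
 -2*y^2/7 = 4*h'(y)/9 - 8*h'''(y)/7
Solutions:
 h(y) = C1 + C2*exp(-sqrt(14)*y/6) + C3*exp(sqrt(14)*y/6) - 3*y^3/14 - 162*y/49


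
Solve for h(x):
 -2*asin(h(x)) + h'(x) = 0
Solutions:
 Integral(1/asin(_y), (_y, h(x))) = C1 + 2*x


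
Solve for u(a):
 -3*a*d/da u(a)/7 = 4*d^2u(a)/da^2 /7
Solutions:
 u(a) = C1 + C2*erf(sqrt(6)*a/4)


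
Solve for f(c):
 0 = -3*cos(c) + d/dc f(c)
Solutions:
 f(c) = C1 + 3*sin(c)


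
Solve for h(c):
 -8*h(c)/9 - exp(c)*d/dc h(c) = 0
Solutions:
 h(c) = C1*exp(8*exp(-c)/9)


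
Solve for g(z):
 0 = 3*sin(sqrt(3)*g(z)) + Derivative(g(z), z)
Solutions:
 g(z) = sqrt(3)*(-acos((-exp(2*sqrt(3)*C1) - exp(6*sqrt(3)*z))/(exp(2*sqrt(3)*C1) - exp(6*sqrt(3)*z))) + 2*pi)/3
 g(z) = sqrt(3)*acos((-exp(2*sqrt(3)*C1) - exp(6*sqrt(3)*z))/(exp(2*sqrt(3)*C1) - exp(6*sqrt(3)*z)))/3


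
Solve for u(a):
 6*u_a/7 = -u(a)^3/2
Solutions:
 u(a) = -sqrt(6)*sqrt(-1/(C1 - 7*a))
 u(a) = sqrt(6)*sqrt(-1/(C1 - 7*a))


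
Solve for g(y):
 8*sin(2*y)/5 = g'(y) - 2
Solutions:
 g(y) = C1 + 2*y - 4*cos(2*y)/5


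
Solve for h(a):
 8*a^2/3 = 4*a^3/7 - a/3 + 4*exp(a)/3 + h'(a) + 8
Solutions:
 h(a) = C1 - a^4/7 + 8*a^3/9 + a^2/6 - 8*a - 4*exp(a)/3


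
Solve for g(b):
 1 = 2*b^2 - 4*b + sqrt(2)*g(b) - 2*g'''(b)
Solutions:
 g(b) = C3*exp(2^(5/6)*b/2) - sqrt(2)*b^2 + 2*sqrt(2)*b + (C1*sin(2^(5/6)*sqrt(3)*b/4) + C2*cos(2^(5/6)*sqrt(3)*b/4))*exp(-2^(5/6)*b/4) + sqrt(2)/2


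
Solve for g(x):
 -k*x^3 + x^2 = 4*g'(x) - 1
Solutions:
 g(x) = C1 - k*x^4/16 + x^3/12 + x/4


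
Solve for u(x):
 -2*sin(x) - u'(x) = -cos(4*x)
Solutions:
 u(x) = C1 + sin(4*x)/4 + 2*cos(x)


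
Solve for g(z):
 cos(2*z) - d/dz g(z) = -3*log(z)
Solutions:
 g(z) = C1 + 3*z*log(z) - 3*z + sin(2*z)/2


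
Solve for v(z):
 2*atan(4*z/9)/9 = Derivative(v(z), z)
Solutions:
 v(z) = C1 + 2*z*atan(4*z/9)/9 - log(16*z^2 + 81)/4


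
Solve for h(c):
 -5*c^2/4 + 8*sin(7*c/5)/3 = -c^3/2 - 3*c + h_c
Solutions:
 h(c) = C1 + c^4/8 - 5*c^3/12 + 3*c^2/2 - 40*cos(7*c/5)/21


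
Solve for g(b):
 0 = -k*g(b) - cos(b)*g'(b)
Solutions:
 g(b) = C1*exp(k*(log(sin(b) - 1) - log(sin(b) + 1))/2)


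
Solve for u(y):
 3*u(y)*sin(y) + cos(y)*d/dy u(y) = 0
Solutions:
 u(y) = C1*cos(y)^3


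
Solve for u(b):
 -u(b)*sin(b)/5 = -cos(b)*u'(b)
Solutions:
 u(b) = C1/cos(b)^(1/5)


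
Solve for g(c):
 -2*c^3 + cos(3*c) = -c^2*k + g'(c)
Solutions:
 g(c) = C1 - c^4/2 + c^3*k/3 + sin(3*c)/3


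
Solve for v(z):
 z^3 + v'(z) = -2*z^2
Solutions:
 v(z) = C1 - z^4/4 - 2*z^3/3


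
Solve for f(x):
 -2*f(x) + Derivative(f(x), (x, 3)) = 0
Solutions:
 f(x) = C3*exp(2^(1/3)*x) + (C1*sin(2^(1/3)*sqrt(3)*x/2) + C2*cos(2^(1/3)*sqrt(3)*x/2))*exp(-2^(1/3)*x/2)


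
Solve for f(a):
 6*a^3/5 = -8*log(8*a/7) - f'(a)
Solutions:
 f(a) = C1 - 3*a^4/10 - 8*a*log(a) + a*log(5764801/16777216) + 8*a


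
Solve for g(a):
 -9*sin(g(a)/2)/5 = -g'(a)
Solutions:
 -9*a/5 + log(cos(g(a)/2) - 1) - log(cos(g(a)/2) + 1) = C1


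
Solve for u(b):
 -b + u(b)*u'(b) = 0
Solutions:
 u(b) = -sqrt(C1 + b^2)
 u(b) = sqrt(C1 + b^2)


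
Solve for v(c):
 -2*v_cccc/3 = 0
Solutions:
 v(c) = C1 + C2*c + C3*c^2 + C4*c^3


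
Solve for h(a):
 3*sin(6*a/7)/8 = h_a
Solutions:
 h(a) = C1 - 7*cos(6*a/7)/16


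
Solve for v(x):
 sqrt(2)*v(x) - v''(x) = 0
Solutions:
 v(x) = C1*exp(-2^(1/4)*x) + C2*exp(2^(1/4)*x)


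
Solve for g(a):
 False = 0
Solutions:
 g(a) = C1 + 7*a*asin(9*a/5)/5 + zoo*a + 7*sqrt(25 - 81*a^2)/45


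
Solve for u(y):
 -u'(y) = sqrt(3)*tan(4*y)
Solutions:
 u(y) = C1 + sqrt(3)*log(cos(4*y))/4


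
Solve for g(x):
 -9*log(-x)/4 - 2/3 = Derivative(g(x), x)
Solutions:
 g(x) = C1 - 9*x*log(-x)/4 + 19*x/12


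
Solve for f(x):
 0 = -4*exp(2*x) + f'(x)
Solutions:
 f(x) = C1 + 2*exp(2*x)


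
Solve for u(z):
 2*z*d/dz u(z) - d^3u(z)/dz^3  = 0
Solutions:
 u(z) = C1 + Integral(C2*airyai(2^(1/3)*z) + C3*airybi(2^(1/3)*z), z)


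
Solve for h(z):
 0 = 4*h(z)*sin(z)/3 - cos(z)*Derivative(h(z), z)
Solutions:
 h(z) = C1/cos(z)^(4/3)


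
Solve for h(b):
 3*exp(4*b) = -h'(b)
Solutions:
 h(b) = C1 - 3*exp(4*b)/4


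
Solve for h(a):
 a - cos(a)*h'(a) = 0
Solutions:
 h(a) = C1 + Integral(a/cos(a), a)


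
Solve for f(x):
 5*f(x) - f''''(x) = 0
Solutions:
 f(x) = C1*exp(-5^(1/4)*x) + C2*exp(5^(1/4)*x) + C3*sin(5^(1/4)*x) + C4*cos(5^(1/4)*x)


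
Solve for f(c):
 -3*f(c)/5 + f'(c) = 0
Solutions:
 f(c) = C1*exp(3*c/5)


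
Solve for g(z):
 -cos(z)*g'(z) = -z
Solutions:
 g(z) = C1 + Integral(z/cos(z), z)


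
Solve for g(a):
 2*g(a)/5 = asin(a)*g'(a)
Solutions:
 g(a) = C1*exp(2*Integral(1/asin(a), a)/5)


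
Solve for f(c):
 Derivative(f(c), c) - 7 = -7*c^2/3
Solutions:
 f(c) = C1 - 7*c^3/9 + 7*c


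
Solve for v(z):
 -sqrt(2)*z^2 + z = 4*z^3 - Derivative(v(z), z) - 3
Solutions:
 v(z) = C1 + z^4 + sqrt(2)*z^3/3 - z^2/2 - 3*z


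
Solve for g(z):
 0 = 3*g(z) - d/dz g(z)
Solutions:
 g(z) = C1*exp(3*z)


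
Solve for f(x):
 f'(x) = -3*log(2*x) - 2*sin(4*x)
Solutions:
 f(x) = C1 - 3*x*log(x) - 3*x*log(2) + 3*x + cos(4*x)/2


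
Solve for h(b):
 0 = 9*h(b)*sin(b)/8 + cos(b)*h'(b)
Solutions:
 h(b) = C1*cos(b)^(9/8)


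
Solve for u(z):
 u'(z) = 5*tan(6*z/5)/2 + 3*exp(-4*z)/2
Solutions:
 u(z) = C1 + 25*log(tan(6*z/5)^2 + 1)/24 - 3*exp(-4*z)/8


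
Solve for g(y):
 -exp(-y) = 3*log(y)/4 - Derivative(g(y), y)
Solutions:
 g(y) = C1 + 3*y*log(y)/4 - 3*y/4 - exp(-y)


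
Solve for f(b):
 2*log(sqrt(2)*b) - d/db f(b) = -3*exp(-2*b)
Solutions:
 f(b) = C1 + 2*b*log(b) + b*(-2 + log(2)) - 3*exp(-2*b)/2


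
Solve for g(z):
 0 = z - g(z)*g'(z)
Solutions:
 g(z) = -sqrt(C1 + z^2)
 g(z) = sqrt(C1 + z^2)


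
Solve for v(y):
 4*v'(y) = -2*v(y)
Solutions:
 v(y) = C1*exp(-y/2)


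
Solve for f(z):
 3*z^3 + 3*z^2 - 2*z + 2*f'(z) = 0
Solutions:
 f(z) = C1 - 3*z^4/8 - z^3/2 + z^2/2


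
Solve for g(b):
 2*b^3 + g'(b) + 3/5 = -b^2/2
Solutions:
 g(b) = C1 - b^4/2 - b^3/6 - 3*b/5


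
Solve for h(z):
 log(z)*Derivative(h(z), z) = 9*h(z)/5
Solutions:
 h(z) = C1*exp(9*li(z)/5)


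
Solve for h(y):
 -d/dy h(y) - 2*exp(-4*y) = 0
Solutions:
 h(y) = C1 + exp(-4*y)/2


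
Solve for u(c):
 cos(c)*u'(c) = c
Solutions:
 u(c) = C1 + Integral(c/cos(c), c)


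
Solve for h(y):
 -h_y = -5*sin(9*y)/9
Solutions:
 h(y) = C1 - 5*cos(9*y)/81


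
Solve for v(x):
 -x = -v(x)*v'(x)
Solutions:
 v(x) = -sqrt(C1 + x^2)
 v(x) = sqrt(C1 + x^2)


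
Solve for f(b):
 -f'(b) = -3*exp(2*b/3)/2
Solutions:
 f(b) = C1 + 9*exp(2*b/3)/4


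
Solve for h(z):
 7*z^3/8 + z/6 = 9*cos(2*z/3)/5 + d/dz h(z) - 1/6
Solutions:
 h(z) = C1 + 7*z^4/32 + z^2/12 + z/6 - 27*sin(2*z/3)/10


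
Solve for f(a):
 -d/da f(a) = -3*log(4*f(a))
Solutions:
 -Integral(1/(log(_y) + 2*log(2)), (_y, f(a)))/3 = C1 - a


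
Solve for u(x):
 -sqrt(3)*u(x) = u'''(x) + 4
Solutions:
 u(x) = C3*exp(-3^(1/6)*x) + (C1*sin(3^(2/3)*x/2) + C2*cos(3^(2/3)*x/2))*exp(3^(1/6)*x/2) - 4*sqrt(3)/3


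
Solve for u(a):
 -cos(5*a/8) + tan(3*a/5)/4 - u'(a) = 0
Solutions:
 u(a) = C1 - 5*log(cos(3*a/5))/12 - 8*sin(5*a/8)/5


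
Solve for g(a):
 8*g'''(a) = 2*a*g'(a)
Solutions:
 g(a) = C1 + Integral(C2*airyai(2^(1/3)*a/2) + C3*airybi(2^(1/3)*a/2), a)


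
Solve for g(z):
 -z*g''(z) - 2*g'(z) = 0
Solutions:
 g(z) = C1 + C2/z


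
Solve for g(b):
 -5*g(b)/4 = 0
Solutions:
 g(b) = 0


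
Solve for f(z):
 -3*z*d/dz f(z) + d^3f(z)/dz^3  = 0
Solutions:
 f(z) = C1 + Integral(C2*airyai(3^(1/3)*z) + C3*airybi(3^(1/3)*z), z)


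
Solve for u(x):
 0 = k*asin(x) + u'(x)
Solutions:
 u(x) = C1 - k*(x*asin(x) + sqrt(1 - x^2))


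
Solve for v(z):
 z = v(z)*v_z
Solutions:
 v(z) = -sqrt(C1 + z^2)
 v(z) = sqrt(C1 + z^2)


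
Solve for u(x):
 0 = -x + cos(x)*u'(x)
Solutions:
 u(x) = C1 + Integral(x/cos(x), x)


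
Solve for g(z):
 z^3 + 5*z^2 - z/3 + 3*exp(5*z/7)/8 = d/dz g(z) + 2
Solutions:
 g(z) = C1 + z^4/4 + 5*z^3/3 - z^2/6 - 2*z + 21*exp(5*z/7)/40


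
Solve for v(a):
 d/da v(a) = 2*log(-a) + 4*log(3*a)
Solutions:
 v(a) = C1 + 6*a*log(a) + 2*a*(-3 + 2*log(3) + I*pi)


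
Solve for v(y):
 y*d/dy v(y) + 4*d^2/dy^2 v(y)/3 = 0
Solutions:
 v(y) = C1 + C2*erf(sqrt(6)*y/4)


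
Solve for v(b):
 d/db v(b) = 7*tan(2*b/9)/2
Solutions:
 v(b) = C1 - 63*log(cos(2*b/9))/4


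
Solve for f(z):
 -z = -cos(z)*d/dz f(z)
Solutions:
 f(z) = C1 + Integral(z/cos(z), z)


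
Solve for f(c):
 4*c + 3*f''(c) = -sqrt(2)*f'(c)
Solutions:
 f(c) = C1 + C2*exp(-sqrt(2)*c/3) - sqrt(2)*c^2 + 6*c


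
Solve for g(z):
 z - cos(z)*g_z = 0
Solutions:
 g(z) = C1 + Integral(z/cos(z), z)


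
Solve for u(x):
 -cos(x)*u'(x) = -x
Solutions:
 u(x) = C1 + Integral(x/cos(x), x)


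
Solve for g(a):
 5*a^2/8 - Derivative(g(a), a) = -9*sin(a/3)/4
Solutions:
 g(a) = C1 + 5*a^3/24 - 27*cos(a/3)/4


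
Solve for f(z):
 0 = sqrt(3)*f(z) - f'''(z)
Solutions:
 f(z) = C3*exp(3^(1/6)*z) + (C1*sin(3^(2/3)*z/2) + C2*cos(3^(2/3)*z/2))*exp(-3^(1/6)*z/2)


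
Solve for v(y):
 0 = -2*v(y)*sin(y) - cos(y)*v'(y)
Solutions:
 v(y) = C1*cos(y)^2


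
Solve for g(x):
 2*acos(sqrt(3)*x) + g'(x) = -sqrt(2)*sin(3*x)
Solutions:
 g(x) = C1 - 2*x*acos(sqrt(3)*x) + 2*sqrt(3)*sqrt(1 - 3*x^2)/3 + sqrt(2)*cos(3*x)/3


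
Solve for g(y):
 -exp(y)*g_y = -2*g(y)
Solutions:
 g(y) = C1*exp(-2*exp(-y))


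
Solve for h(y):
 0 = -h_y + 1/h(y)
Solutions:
 h(y) = -sqrt(C1 + 2*y)
 h(y) = sqrt(C1 + 2*y)


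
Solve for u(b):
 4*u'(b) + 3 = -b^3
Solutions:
 u(b) = C1 - b^4/16 - 3*b/4


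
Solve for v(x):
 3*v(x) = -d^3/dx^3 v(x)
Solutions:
 v(x) = C3*exp(-3^(1/3)*x) + (C1*sin(3^(5/6)*x/2) + C2*cos(3^(5/6)*x/2))*exp(3^(1/3)*x/2)


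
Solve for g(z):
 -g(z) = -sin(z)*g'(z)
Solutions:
 g(z) = C1*sqrt(cos(z) - 1)/sqrt(cos(z) + 1)


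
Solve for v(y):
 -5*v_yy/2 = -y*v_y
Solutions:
 v(y) = C1 + C2*erfi(sqrt(5)*y/5)


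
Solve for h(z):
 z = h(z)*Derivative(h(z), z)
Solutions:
 h(z) = -sqrt(C1 + z^2)
 h(z) = sqrt(C1 + z^2)


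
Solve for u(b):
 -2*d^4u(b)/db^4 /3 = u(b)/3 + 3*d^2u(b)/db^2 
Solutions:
 u(b) = C1*sin(b*sqrt(9 - sqrt(73))/2) + C2*sin(b*sqrt(sqrt(73) + 9)/2) + C3*cos(b*sqrt(9 - sqrt(73))/2) + C4*cos(b*sqrt(sqrt(73) + 9)/2)


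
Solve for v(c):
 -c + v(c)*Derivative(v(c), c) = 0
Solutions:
 v(c) = -sqrt(C1 + c^2)
 v(c) = sqrt(C1 + c^2)


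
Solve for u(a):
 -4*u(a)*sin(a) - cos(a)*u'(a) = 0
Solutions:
 u(a) = C1*cos(a)^4


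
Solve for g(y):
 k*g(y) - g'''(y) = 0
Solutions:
 g(y) = C1*exp(k^(1/3)*y) + C2*exp(k^(1/3)*y*(-1 + sqrt(3)*I)/2) + C3*exp(-k^(1/3)*y*(1 + sqrt(3)*I)/2)


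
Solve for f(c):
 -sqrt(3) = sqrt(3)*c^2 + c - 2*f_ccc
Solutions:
 f(c) = C1 + C2*c + C3*c^2 + sqrt(3)*c^5/120 + c^4/48 + sqrt(3)*c^3/12


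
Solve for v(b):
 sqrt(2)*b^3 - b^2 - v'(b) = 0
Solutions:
 v(b) = C1 + sqrt(2)*b^4/4 - b^3/3


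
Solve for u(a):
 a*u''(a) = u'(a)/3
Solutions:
 u(a) = C1 + C2*a^(4/3)


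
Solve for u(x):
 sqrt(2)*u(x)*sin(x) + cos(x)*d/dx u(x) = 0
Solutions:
 u(x) = C1*cos(x)^(sqrt(2))


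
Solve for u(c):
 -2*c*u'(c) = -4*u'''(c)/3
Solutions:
 u(c) = C1 + Integral(C2*airyai(2^(2/3)*3^(1/3)*c/2) + C3*airybi(2^(2/3)*3^(1/3)*c/2), c)


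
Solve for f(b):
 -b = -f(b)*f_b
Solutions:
 f(b) = -sqrt(C1 + b^2)
 f(b) = sqrt(C1 + b^2)


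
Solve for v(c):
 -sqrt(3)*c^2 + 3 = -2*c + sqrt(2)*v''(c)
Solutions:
 v(c) = C1 + C2*c - sqrt(6)*c^4/24 + sqrt(2)*c^3/6 + 3*sqrt(2)*c^2/4


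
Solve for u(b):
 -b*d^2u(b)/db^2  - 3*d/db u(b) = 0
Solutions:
 u(b) = C1 + C2/b^2


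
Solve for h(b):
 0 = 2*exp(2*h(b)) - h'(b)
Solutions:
 h(b) = log(-sqrt(-1/(C1 + 2*b))) - log(2)/2
 h(b) = log(-1/(C1 + 2*b))/2 - log(2)/2


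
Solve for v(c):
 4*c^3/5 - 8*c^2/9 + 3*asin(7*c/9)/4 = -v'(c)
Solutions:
 v(c) = C1 - c^4/5 + 8*c^3/27 - 3*c*asin(7*c/9)/4 - 3*sqrt(81 - 49*c^2)/28


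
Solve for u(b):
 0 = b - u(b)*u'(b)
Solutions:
 u(b) = -sqrt(C1 + b^2)
 u(b) = sqrt(C1 + b^2)


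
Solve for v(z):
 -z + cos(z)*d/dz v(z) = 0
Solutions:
 v(z) = C1 + Integral(z/cos(z), z)


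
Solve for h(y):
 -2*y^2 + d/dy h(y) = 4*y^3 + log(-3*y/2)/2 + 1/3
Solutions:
 h(y) = C1 + y^4 + 2*y^3/3 + y*log(-y)/2 + y*(-log(2) - 1/6 + log(6)/2)


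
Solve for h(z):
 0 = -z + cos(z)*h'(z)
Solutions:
 h(z) = C1 + Integral(z/cos(z), z)


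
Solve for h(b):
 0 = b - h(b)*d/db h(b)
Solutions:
 h(b) = -sqrt(C1 + b^2)
 h(b) = sqrt(C1 + b^2)


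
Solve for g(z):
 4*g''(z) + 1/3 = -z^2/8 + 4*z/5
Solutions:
 g(z) = C1 + C2*z - z^4/384 + z^3/30 - z^2/24


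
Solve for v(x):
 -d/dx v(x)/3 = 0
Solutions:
 v(x) = C1


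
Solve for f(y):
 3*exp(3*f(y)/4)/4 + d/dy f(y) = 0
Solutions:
 f(y) = 4*log(1/(C1 + 9*y))/3 + 16*log(2)/3
 f(y) = 4*log(2^(1/3)*(-3^(2/3)/3 - 3^(1/6)*I)*(1/(C1 + 3*y))^(1/3))
 f(y) = 4*log(2^(1/3)*(-3^(2/3)/3 + 3^(1/6)*I)*(1/(C1 + 3*y))^(1/3))


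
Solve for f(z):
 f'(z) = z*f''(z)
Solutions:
 f(z) = C1 + C2*z^2


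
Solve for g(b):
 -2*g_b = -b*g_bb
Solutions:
 g(b) = C1 + C2*b^3


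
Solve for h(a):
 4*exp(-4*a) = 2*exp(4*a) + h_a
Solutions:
 h(a) = C1 - exp(4*a)/2 - exp(-4*a)


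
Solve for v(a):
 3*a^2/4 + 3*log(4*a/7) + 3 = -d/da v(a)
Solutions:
 v(a) = C1 - a^3/4 - 3*a*log(a) + a*log(343/64)


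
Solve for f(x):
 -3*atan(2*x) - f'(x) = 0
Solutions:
 f(x) = C1 - 3*x*atan(2*x) + 3*log(4*x^2 + 1)/4


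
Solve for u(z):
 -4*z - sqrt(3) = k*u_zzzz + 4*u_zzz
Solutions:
 u(z) = C1 + C2*z + C3*z^2 + C4*exp(-4*z/k) - z^4/24 + z^3*(k - sqrt(3))/24


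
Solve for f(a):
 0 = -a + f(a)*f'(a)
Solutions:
 f(a) = -sqrt(C1 + a^2)
 f(a) = sqrt(C1 + a^2)


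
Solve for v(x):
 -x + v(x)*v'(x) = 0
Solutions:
 v(x) = -sqrt(C1 + x^2)
 v(x) = sqrt(C1 + x^2)


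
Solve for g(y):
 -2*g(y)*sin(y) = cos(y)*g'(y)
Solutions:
 g(y) = C1*cos(y)^2


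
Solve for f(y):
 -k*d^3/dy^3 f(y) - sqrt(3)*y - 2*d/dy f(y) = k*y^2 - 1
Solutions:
 f(y) = C1 + C2*exp(-sqrt(2)*y*sqrt(-1/k)) + C3*exp(sqrt(2)*y*sqrt(-1/k)) + k^2*y/2 - k*y^3/6 - sqrt(3)*y^2/4 + y/2


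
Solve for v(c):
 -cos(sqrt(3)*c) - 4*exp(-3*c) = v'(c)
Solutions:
 v(c) = C1 - sqrt(3)*sin(sqrt(3)*c)/3 + 4*exp(-3*c)/3


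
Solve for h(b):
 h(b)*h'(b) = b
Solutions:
 h(b) = -sqrt(C1 + b^2)
 h(b) = sqrt(C1 + b^2)


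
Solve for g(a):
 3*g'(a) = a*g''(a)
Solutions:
 g(a) = C1 + C2*a^4


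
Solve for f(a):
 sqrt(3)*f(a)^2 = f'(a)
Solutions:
 f(a) = -1/(C1 + sqrt(3)*a)


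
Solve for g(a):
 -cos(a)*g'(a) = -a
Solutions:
 g(a) = C1 + Integral(a/cos(a), a)


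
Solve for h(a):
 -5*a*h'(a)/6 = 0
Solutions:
 h(a) = C1


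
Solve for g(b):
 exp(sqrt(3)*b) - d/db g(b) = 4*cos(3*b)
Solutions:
 g(b) = C1 + sqrt(3)*exp(sqrt(3)*b)/3 - 4*sin(3*b)/3


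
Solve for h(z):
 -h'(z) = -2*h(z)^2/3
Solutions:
 h(z) = -3/(C1 + 2*z)


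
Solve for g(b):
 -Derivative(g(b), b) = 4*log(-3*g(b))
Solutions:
 Integral(1/(log(-_y) + log(3)), (_y, g(b)))/4 = C1 - b


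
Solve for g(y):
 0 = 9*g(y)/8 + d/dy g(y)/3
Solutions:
 g(y) = C1*exp(-27*y/8)


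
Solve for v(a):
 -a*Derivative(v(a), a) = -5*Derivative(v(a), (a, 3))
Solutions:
 v(a) = C1 + Integral(C2*airyai(5^(2/3)*a/5) + C3*airybi(5^(2/3)*a/5), a)


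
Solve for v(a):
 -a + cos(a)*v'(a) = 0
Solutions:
 v(a) = C1 + Integral(a/cos(a), a)


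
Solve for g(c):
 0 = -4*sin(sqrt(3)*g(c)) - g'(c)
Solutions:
 g(c) = sqrt(3)*(-acos((-exp(2*sqrt(3)*C1) - exp(8*sqrt(3)*c))/(exp(2*sqrt(3)*C1) - exp(8*sqrt(3)*c))) + 2*pi)/3
 g(c) = sqrt(3)*acos((-exp(2*sqrt(3)*C1) - exp(8*sqrt(3)*c))/(exp(2*sqrt(3)*C1) - exp(8*sqrt(3)*c)))/3


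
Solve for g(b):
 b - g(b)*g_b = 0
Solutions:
 g(b) = -sqrt(C1 + b^2)
 g(b) = sqrt(C1 + b^2)


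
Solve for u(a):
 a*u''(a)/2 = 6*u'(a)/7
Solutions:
 u(a) = C1 + C2*a^(19/7)


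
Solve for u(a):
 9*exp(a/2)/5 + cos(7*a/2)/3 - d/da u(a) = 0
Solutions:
 u(a) = C1 + 18*exp(a/2)/5 + 2*sin(7*a/2)/21


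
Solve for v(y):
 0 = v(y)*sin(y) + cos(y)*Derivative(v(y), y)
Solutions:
 v(y) = C1*cos(y)


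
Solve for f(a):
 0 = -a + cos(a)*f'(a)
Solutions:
 f(a) = C1 + Integral(a/cos(a), a)


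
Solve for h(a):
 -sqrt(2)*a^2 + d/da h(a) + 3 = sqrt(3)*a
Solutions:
 h(a) = C1 + sqrt(2)*a^3/3 + sqrt(3)*a^2/2 - 3*a


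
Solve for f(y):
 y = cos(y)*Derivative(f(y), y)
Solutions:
 f(y) = C1 + Integral(y/cos(y), y)


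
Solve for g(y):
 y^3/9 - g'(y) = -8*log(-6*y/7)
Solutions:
 g(y) = C1 + y^4/36 + 8*y*log(-y) + 8*y*(-log(7) - 1 + log(6))


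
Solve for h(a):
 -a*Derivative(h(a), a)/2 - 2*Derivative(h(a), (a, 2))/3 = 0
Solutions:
 h(a) = C1 + C2*erf(sqrt(6)*a/4)


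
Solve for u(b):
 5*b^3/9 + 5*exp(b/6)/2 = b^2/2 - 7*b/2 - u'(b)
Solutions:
 u(b) = C1 - 5*b^4/36 + b^3/6 - 7*b^2/4 - 15*exp(b/6)


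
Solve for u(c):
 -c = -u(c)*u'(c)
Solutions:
 u(c) = -sqrt(C1 + c^2)
 u(c) = sqrt(C1 + c^2)


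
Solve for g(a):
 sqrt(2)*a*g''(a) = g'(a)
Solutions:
 g(a) = C1 + C2*a^(sqrt(2)/2 + 1)


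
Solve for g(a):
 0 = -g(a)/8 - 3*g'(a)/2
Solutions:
 g(a) = C1*exp(-a/12)


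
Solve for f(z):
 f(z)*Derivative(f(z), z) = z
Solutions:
 f(z) = -sqrt(C1 + z^2)
 f(z) = sqrt(C1 + z^2)


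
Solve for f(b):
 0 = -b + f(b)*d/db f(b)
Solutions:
 f(b) = -sqrt(C1 + b^2)
 f(b) = sqrt(C1 + b^2)


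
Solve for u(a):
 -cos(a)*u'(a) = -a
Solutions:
 u(a) = C1 + Integral(a/cos(a), a)


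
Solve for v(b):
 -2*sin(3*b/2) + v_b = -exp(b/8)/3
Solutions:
 v(b) = C1 - 8*exp(b/8)/3 - 4*cos(3*b/2)/3


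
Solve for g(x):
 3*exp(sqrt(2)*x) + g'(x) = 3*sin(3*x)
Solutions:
 g(x) = C1 - 3*sqrt(2)*exp(sqrt(2)*x)/2 - cos(3*x)


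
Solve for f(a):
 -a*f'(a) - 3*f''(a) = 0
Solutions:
 f(a) = C1 + C2*erf(sqrt(6)*a/6)


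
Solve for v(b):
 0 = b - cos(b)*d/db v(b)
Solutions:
 v(b) = C1 + Integral(b/cos(b), b)


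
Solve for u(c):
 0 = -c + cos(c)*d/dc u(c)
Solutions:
 u(c) = C1 + Integral(c/cos(c), c)


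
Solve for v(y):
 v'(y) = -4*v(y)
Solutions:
 v(y) = C1*exp(-4*y)


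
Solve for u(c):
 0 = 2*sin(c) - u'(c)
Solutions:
 u(c) = C1 - 2*cos(c)


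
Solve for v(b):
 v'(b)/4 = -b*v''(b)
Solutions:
 v(b) = C1 + C2*b^(3/4)


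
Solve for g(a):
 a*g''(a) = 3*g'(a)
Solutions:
 g(a) = C1 + C2*a^4


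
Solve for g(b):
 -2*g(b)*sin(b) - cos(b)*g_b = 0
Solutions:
 g(b) = C1*cos(b)^2


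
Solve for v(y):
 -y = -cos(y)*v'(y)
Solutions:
 v(y) = C1 + Integral(y/cos(y), y)


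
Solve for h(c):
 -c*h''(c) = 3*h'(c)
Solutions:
 h(c) = C1 + C2/c^2


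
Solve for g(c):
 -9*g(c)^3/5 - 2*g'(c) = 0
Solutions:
 g(c) = -sqrt(5)*sqrt(-1/(C1 - 9*c))
 g(c) = sqrt(5)*sqrt(-1/(C1 - 9*c))


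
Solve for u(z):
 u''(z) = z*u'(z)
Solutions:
 u(z) = C1 + C2*erfi(sqrt(2)*z/2)


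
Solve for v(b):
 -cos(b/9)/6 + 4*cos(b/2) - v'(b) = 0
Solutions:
 v(b) = C1 - 3*sin(b/9)/2 + 8*sin(b/2)


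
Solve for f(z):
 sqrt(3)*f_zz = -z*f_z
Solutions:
 f(z) = C1 + C2*erf(sqrt(2)*3^(3/4)*z/6)


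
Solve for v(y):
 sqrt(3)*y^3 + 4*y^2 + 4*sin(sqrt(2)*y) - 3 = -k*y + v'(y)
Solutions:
 v(y) = C1 + k*y^2/2 + sqrt(3)*y^4/4 + 4*y^3/3 - 3*y - 2*sqrt(2)*cos(sqrt(2)*y)


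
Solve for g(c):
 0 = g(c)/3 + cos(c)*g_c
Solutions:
 g(c) = C1*(sin(c) - 1)^(1/6)/(sin(c) + 1)^(1/6)


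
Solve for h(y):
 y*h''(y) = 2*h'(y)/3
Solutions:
 h(y) = C1 + C2*y^(5/3)


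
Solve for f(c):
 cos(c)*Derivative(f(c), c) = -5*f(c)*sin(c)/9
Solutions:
 f(c) = C1*cos(c)^(5/9)


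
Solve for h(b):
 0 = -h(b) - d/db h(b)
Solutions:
 h(b) = C1*exp(-b)


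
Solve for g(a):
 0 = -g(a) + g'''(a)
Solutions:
 g(a) = C3*exp(a) + (C1*sin(sqrt(3)*a/2) + C2*cos(sqrt(3)*a/2))*exp(-a/2)


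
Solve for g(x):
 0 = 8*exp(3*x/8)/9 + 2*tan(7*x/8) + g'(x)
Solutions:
 g(x) = C1 - 64*exp(3*x/8)/27 + 16*log(cos(7*x/8))/7


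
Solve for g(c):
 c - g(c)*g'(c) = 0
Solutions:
 g(c) = -sqrt(C1 + c^2)
 g(c) = sqrt(C1 + c^2)


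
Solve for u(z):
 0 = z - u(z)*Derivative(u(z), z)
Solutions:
 u(z) = -sqrt(C1 + z^2)
 u(z) = sqrt(C1 + z^2)


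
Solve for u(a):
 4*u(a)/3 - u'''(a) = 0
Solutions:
 u(a) = C3*exp(6^(2/3)*a/3) + (C1*sin(2^(2/3)*3^(1/6)*a/2) + C2*cos(2^(2/3)*3^(1/6)*a/2))*exp(-6^(2/3)*a/6)


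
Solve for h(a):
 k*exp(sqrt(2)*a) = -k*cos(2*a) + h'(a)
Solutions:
 h(a) = C1 + sqrt(2)*k*exp(sqrt(2)*a)/2 + k*sin(2*a)/2


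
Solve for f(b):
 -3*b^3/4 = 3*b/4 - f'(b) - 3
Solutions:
 f(b) = C1 + 3*b^4/16 + 3*b^2/8 - 3*b


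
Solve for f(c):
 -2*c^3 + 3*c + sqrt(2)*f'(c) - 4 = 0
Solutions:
 f(c) = C1 + sqrt(2)*c^4/4 - 3*sqrt(2)*c^2/4 + 2*sqrt(2)*c


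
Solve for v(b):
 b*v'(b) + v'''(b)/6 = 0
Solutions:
 v(b) = C1 + Integral(C2*airyai(-6^(1/3)*b) + C3*airybi(-6^(1/3)*b), b)


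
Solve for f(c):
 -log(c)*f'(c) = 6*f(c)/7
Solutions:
 f(c) = C1*exp(-6*li(c)/7)


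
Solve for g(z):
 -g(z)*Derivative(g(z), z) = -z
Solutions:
 g(z) = -sqrt(C1 + z^2)
 g(z) = sqrt(C1 + z^2)


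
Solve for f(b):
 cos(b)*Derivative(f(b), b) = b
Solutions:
 f(b) = C1 + Integral(b/cos(b), b)


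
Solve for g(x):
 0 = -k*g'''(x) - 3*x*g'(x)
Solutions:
 g(x) = C1 + Integral(C2*airyai(3^(1/3)*x*(-1/k)^(1/3)) + C3*airybi(3^(1/3)*x*(-1/k)^(1/3)), x)


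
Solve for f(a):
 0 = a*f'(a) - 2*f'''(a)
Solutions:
 f(a) = C1 + Integral(C2*airyai(2^(2/3)*a/2) + C3*airybi(2^(2/3)*a/2), a)


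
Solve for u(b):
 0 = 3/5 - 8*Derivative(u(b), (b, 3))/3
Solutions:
 u(b) = C1 + C2*b + C3*b^2 + 3*b^3/80


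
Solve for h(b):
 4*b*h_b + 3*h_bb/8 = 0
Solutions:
 h(b) = C1 + C2*erf(4*sqrt(3)*b/3)


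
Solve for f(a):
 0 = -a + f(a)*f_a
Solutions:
 f(a) = -sqrt(C1 + a^2)
 f(a) = sqrt(C1 + a^2)


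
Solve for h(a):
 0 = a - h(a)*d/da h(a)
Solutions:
 h(a) = -sqrt(C1 + a^2)
 h(a) = sqrt(C1 + a^2)


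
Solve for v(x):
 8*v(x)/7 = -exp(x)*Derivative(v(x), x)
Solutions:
 v(x) = C1*exp(8*exp(-x)/7)


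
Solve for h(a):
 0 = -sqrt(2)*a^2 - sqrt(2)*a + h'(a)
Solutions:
 h(a) = C1 + sqrt(2)*a^3/3 + sqrt(2)*a^2/2


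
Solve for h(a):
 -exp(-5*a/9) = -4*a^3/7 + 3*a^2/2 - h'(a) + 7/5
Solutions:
 h(a) = C1 - a^4/7 + a^3/2 + 7*a/5 - 9*exp(-5*a/9)/5


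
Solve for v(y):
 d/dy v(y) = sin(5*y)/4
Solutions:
 v(y) = C1 - cos(5*y)/20


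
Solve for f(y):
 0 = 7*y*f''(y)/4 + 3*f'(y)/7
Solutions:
 f(y) = C1 + C2*y^(37/49)


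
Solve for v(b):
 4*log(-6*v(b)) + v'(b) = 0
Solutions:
 Integral(1/(log(-_y) + log(6)), (_y, v(b)))/4 = C1 - b


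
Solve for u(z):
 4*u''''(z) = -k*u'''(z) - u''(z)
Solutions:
 u(z) = C1 + C2*z + C3*exp(z*(-k + sqrt(k^2 - 16))/8) + C4*exp(-z*(k + sqrt(k^2 - 16))/8)


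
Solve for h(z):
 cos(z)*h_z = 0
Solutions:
 h(z) = C1


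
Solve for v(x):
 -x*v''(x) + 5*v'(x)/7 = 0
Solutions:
 v(x) = C1 + C2*x^(12/7)


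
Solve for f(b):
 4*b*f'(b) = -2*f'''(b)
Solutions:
 f(b) = C1 + Integral(C2*airyai(-2^(1/3)*b) + C3*airybi(-2^(1/3)*b), b)


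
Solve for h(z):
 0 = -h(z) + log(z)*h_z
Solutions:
 h(z) = C1*exp(li(z))


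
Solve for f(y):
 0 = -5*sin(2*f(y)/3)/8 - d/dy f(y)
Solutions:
 5*y/8 + 3*log(cos(2*f(y)/3) - 1)/4 - 3*log(cos(2*f(y)/3) + 1)/4 = C1


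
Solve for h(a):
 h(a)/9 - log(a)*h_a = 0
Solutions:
 h(a) = C1*exp(li(a)/9)


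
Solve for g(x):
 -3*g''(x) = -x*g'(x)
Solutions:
 g(x) = C1 + C2*erfi(sqrt(6)*x/6)


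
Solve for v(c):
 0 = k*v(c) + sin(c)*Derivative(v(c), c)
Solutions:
 v(c) = C1*exp(k*(-log(cos(c) - 1) + log(cos(c) + 1))/2)


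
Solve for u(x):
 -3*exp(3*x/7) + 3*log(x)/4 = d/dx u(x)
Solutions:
 u(x) = C1 + 3*x*log(x)/4 - 3*x/4 - 7*exp(3*x/7)


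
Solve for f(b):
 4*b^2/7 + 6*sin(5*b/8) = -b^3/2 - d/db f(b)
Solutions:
 f(b) = C1 - b^4/8 - 4*b^3/21 + 48*cos(5*b/8)/5


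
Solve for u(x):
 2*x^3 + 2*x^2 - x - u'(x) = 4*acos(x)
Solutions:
 u(x) = C1 + x^4/2 + 2*x^3/3 - x^2/2 - 4*x*acos(x) + 4*sqrt(1 - x^2)


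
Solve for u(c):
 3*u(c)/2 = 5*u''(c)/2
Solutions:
 u(c) = C1*exp(-sqrt(15)*c/5) + C2*exp(sqrt(15)*c/5)


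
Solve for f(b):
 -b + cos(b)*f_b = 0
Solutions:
 f(b) = C1 + Integral(b/cos(b), b)


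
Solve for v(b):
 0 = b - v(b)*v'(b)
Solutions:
 v(b) = -sqrt(C1 + b^2)
 v(b) = sqrt(C1 + b^2)


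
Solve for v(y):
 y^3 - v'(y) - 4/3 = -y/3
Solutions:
 v(y) = C1 + y^4/4 + y^2/6 - 4*y/3


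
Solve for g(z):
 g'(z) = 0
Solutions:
 g(z) = C1


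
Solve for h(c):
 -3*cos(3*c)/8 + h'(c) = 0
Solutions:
 h(c) = C1 + sin(3*c)/8


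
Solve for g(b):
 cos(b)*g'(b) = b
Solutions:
 g(b) = C1 + Integral(b/cos(b), b)


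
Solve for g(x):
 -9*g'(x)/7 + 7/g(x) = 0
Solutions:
 g(x) = -sqrt(C1 + 98*x)/3
 g(x) = sqrt(C1 + 98*x)/3


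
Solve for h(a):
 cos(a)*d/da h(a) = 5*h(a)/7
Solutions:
 h(a) = C1*(sin(a) + 1)^(5/14)/(sin(a) - 1)^(5/14)


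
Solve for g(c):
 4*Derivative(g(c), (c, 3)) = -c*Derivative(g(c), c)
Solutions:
 g(c) = C1 + Integral(C2*airyai(-2^(1/3)*c/2) + C3*airybi(-2^(1/3)*c/2), c)


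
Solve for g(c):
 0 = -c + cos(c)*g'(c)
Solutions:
 g(c) = C1 + Integral(c/cos(c), c)


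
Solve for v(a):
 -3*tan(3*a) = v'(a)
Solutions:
 v(a) = C1 + log(cos(3*a))
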